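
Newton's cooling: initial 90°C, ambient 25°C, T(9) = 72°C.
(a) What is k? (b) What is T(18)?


Newton's law: T(t) = T_a + (T₀ - T_a)e^(-kt).
(a) Use T(9) = 72: (72 - 25)/(90 - 25) = e^(-k·9), so k = -ln(0.723)/9 ≈ 0.0360.
(b) Apply k to t = 18: T(18) = 25 + (65)e^(-0.648) ≈ 59.0°C.


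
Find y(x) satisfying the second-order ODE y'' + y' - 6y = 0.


Characteristic equation: r² + r - 6 = 0.
Factor: (r - 2)(r + 3) = 0 ⇒ r = 2, -3 (distinct real).
General solution: y = C₁e^(2x) + C₂e^(-3x).


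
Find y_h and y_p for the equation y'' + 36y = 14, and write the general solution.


Homogeneous part: r² + 36 = 0 ⇒ r = ±6i, so y_h = C₁cos(6x) + C₂sin(6x).
Try constant y_p = A; plug in: 36A = 14 ⇒ A = 7/18.
General solution: y = C₁cos(6x) + C₂sin(6x) + 7/18.


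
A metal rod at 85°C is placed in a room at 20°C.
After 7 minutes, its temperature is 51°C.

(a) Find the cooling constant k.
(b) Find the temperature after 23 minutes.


Newton's law: T(t) = T_a + (T₀ - T_a)e^(-kt).
(a) Use T(7) = 51: (51 - 20)/(85 - 20) = e^(-k·7), so k = -ln(0.477)/7 ≈ 0.1058.
(b) Apply k to t = 23: T(23) = 20 + (65)e^(-2.433) ≈ 25.7°C.


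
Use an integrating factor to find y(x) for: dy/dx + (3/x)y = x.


P(x) = 3/x ⇒ μ = x^3.
(x^3 y)' = x^4 ⇒ x^3 y = x^5/(5) + C.
Solve for y: y = (1/5)x^2 + C/x^3.


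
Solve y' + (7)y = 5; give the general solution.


P(x) = 7, Q(x) = 5; integrating factor μ = e^(7x).
(μ y)' = 5e^(7x) ⇒ μ y = (5/7)e^(7x) + C.
Divide by μ: y = 5/7 + Ce^(-7x).


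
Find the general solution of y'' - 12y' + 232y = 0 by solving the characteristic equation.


Characteristic equation: r² - 12r + 232 = 0.
Discriminant is negative; roots r = 6 ± 14i (complex conjugate pair).
General solution uses e^(α x)(C₁ cos(β x) + C₂ sin(β x)): y = e^(6x)(C₁cos(14x) + C₂sin(14x)).


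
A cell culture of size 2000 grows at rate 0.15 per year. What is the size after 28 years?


The ODE dP/dt = 0.15P has solution P(t) = P(0)e^(0.15t).
Substitute P(0) = 2000 and t = 28: P(28) = 2000 e^(4.20) ≈ 133373.


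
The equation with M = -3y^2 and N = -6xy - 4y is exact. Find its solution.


Check exactness: ∂M/∂y = -6y and ∂N/∂x = -6y; equal, so the equation is exact.
Integrate M with respect to x (treating y as constant): ∫M dx = -3xy^2 + h(y).
Differentiate w.r.t. y and set equal to N: the x-dependent terms already match, leaving h'(y) = -4y. Integrate: h(y) = -2y^2.
So F(x,y) = -3xy^2 - 2y^2.
General solution: -3xy^2 - 2y^2 = C.


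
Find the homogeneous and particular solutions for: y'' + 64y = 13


Homogeneous part: r² + 64 = 0 ⇒ r = ±8i, so y_h = C₁cos(8x) + C₂sin(8x).
Try constant y_p = A; plug in: 64A = 13 ⇒ A = 13/64.
General solution: y = C₁cos(8x) + C₂sin(8x) + 13/64.


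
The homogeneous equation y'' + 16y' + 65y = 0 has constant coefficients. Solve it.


Characteristic equation: r² + 16r + 65 = 0.
Discriminant is negative; roots r = -8 ± 1i (complex conjugate pair).
General solution uses e^(α x)(C₁ cos(β x) + C₂ sin(β x)): y = e^(-8x)(C₁cos(x) + C₂sin(x)).


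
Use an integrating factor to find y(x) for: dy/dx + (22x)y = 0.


P(x) = 22x ⇒ μ = e^(11x²).
Q(x) = 0 so μ y is constant: y = Ce^(-11x²).


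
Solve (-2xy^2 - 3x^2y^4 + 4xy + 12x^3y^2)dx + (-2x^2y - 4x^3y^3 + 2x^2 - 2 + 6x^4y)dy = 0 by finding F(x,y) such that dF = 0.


Check exactness: ∂M/∂y = -4xy - 12x^2y^3 + 4x + 24x^3y and ∂N/∂x = -4xy - 12x^2y^3 + 4x + 24x^3y; equal, so the equation is exact.
Integrate M with respect to x (treating y as constant): ∫M dx = -x^2y^2 - x^3y^4 + 2x^2y + 3x^4y^2 + h(y).
Differentiate w.r.t. y and set equal to N: the x-dependent terms already match, leaving h'(y) = -2. Integrate: h(y) = -2y.
So F(x,y) = -x^2y^2 - x^3y^4 + 2x^2y - 2y + 3x^4y^2.
General solution: -x^2y^2 - x^3y^4 + 2x^2y - 2y + 3x^4y^2 = C.


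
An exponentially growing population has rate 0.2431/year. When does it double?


Exponential growth: P(t) = P₀ e^(0.2431t). Set P(t)/P₀ = 2: e^(0.2431t) = 2.
Solve: t = ln(2)/0.2431 ≈ 2.85 years.


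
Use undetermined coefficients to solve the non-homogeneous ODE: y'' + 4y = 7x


Homogeneous: r² + 4 = 0 ⇒ r = ±2i, y_h = C₁cos(2x) + C₂sin(2x).
Polynomial forcing; try y_p = Ax + B. Then y_p'' + 4 y_p = 4(Ax + B) = 7x, so B = 0 and A = 7/4.
General solution: y = C₁cos(2x) + C₂sin(2x) + (7/4)x.


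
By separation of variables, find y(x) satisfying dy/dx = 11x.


Integrate both sides with respect to x: y = ∫ 11x dx = (11/2)x^2 + C.


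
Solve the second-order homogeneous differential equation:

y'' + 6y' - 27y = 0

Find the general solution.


Characteristic equation: r² + 6r - 27 = 0.
Factor: (r - 3)(r + 9) = 0 ⇒ r = 3, -9 (distinct real).
General solution: y = C₁e^(3x) + C₂e^(-9x).


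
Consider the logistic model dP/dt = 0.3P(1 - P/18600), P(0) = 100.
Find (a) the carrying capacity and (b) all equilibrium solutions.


Logistic ODE dP/dt = 0.3P(1 - P/18600) has equilibria where dP/dt = 0, i.e. P = 0 or P = 18600.
The coefficient (1 - P/K) = 0 when P = K, identifying K = 18600 as the carrying capacity.
(a) K = 18600; (b) equilibria P = 0 and P = 18600.


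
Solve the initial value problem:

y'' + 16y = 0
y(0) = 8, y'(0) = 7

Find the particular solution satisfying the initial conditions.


Characteristic roots of r² + 16 = 0 are ±4i, so y = C₁cos(4x) + C₂sin(4x).
Apply y(0) = 8: C₁ = 8. Differentiate and apply y'(0) = 7: 4·C₂ = 7, so C₂ = 7/4.
Particular solution: y = 8cos(4x) + (7/4)sin(4x).


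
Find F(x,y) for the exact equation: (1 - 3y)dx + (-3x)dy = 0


Check exactness: ∂M/∂y = -3 and ∂N/∂x = -3; equal, so the equation is exact.
Integrate M with respect to x (treating y as constant): ∫M dx = x - 3xy + h(y).
Differentiate w.r.t. y and set equal to N: all terms match, so h'(y) = 0 and h is a constant absorbed into C.
General solution: x - 3xy = C.


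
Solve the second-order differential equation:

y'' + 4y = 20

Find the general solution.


Homogeneous part: r² + 4 = 0 ⇒ r = ±2i, so y_h = C₁cos(2x) + C₂sin(2x).
Try constant y_p = A; plug in: 4A = 20 ⇒ A = 5.
General solution: y = C₁cos(2x) + C₂sin(2x) + 5.


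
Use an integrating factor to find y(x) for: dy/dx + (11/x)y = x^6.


P(x) = 11/x ⇒ μ = x^11.
(x^11 y)' = x^17 ⇒ x^11 y = x^18/(18) + C.
Solve for y: y = (1/18)x^7 + C/x^11.


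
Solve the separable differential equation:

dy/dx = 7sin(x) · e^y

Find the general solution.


Separate: e^(-y) dy = 7sin(x) dx.
Integrate: -e^(-y) = -7cos(x) + C₀.
Rearrange: e^(-y) = 7cos(x) + C.


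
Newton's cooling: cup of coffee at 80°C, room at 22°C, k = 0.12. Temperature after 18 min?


Newton's law: dT/dt = -k(T - T_a) has solution T(t) = T_a + (T₀ - T_a)e^(-kt).
Plug in T_a = 22, T₀ = 80, k = 0.12, t = 18: T(18) = 22 + (58)e^(-2.16) ≈ 28.7°C.


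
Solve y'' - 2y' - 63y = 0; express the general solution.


Characteristic equation: r² - 2r - 63 = 0.
Factor: (r + 7)(r - 9) = 0 ⇒ r = -7, 9 (distinct real).
General solution: y = C₁e^(-7x) + C₂e^(9x).


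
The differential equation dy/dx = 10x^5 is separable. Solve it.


Integrate both sides with respect to x: y = ∫ 10x^5 dx = (5/3)x^6 + C.


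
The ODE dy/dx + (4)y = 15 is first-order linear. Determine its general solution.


P(x) = 4, Q(x) = 15; integrating factor μ = e^(4x).
(μ y)' = 15e^(4x) ⇒ μ y = (15/4)e^(4x) + C.
Divide by μ: y = 15/4 + Ce^(-4x).


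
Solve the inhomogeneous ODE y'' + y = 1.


Homogeneous part: r² + 1 = 0 ⇒ r = ±1i, so y_h = C₁cos(x) + C₂sin(x).
Try constant y_p = A; plug in: 1A = 1 ⇒ A = 1.
General solution: y = C₁cos(x) + C₂sin(x) + 1.


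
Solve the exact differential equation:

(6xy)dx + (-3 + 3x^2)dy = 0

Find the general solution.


Check exactness: ∂M/∂y = 6x and ∂N/∂x = 6x; equal, so the equation is exact.
Integrate M with respect to x (treating y as constant): ∫M dx = 3x^2y + h(y).
Differentiate w.r.t. y and set equal to N: the x-dependent terms already match, leaving h'(y) = -3. Integrate: h(y) = -3y.
So F(x,y) = -3y + 3x^2y.
General solution: -3y + 3x^2y = C.


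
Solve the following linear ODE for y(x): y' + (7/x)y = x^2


P(x) = 7/x ⇒ μ = x^7.
(x^7 y)' = x^9 ⇒ x^7 y = x^10/(10) + C.
Solve for y: y = (1/10)x^3 + C/x^7.


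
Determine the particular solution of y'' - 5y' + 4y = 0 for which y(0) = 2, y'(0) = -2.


Characteristic roots of r² - 5r + 4 = 0 are 4, 1.
General solution y = c₁ e^(4x) + c₂ e^(x).
Apply y(0) = 2: c₁ + c₂ = 2. Apply y'(0) = -2: 4 c₁ + 1 c₂ = -2.
Solve: c₁ = -4/3, c₂ = 10/3.
Particular solution: y = -(4/3)e^(4x) + (10/3)e^(x).


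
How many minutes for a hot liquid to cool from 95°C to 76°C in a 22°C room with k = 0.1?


From T(t) = T_a + (T₀ - T_a)e^(-kt), set T(t) = 76:
(76 - 22) / (95 - 22) = e^(-0.1t), so t = -ln(0.740)/0.1 ≈ 3.0 minutes.


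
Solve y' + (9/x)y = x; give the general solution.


P(x) = 9/x ⇒ μ = x^9.
(x^9 y)' = x^10 ⇒ x^9 y = x^11/(11) + C.
Solve for y: y = (1/11)x^2 + C/x^9.


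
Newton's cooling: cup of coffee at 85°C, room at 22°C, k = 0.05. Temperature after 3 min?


Newton's law: dT/dt = -k(T - T_a) has solution T(t) = T_a + (T₀ - T_a)e^(-kt).
Plug in T_a = 22, T₀ = 85, k = 0.05, t = 3: T(3) = 22 + (63)e^(-0.15) ≈ 76.2°C.


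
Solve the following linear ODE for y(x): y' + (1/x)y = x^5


P(x) = 1/x ⇒ μ = x^1.
(x^1 y)' = x^6 ⇒ x^1 y = x^7/(7) + C.
Solve for y: y = (1/7)x^6 + C/x^1.


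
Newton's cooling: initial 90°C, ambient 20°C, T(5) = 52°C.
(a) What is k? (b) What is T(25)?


Newton's law: T(t) = T_a + (T₀ - T_a)e^(-kt).
(a) Use T(5) = 52: (52 - 20)/(90 - 20) = e^(-k·5), so k = -ln(0.457)/5 ≈ 0.1566.
(b) Apply k to t = 25: T(25) = 20 + (70)e^(-3.914) ≈ 21.4°C.


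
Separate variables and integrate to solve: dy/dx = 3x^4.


Integrate both sides with respect to x: y = ∫ 3x^4 dx = (3/5)x^5 + C.


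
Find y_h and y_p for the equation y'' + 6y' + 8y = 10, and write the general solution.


Characteristic roots of r² + 6r + 8 = 0 are -4, -2.
y_h = C₁e^(-4x) + C₂e^(-2x).
Constant forcing; try y_p = A. Then 8A = 10 ⇒ A = 5/4.
General solution: y = C₁e^(-4x) + C₂e^(-2x) + 5/4.


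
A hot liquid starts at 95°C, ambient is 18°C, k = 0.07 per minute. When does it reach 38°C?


From T(t) = T_a + (T₀ - T_a)e^(-kt), set T(t) = 38:
(38 - 18) / (95 - 18) = e^(-0.07t), so t = -ln(0.260)/0.07 ≈ 19.3 minutes.


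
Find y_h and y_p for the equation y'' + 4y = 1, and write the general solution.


Homogeneous part: r² + 4 = 0 ⇒ r = ±2i, so y_h = C₁cos(2x) + C₂sin(2x).
Try constant y_p = A; plug in: 4A = 1 ⇒ A = 1/4.
General solution: y = C₁cos(2x) + C₂sin(2x) + 1/4.


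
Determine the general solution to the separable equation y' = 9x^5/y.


Separate variables: y dy = 9x^5 dx.
Integrate both sides: y²/2 = (3/2)x^6 + C₀.
Multiply by 2: y² = 3x^6 + C.


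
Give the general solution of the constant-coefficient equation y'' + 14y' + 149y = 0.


Characteristic equation: r² + 14r + 149 = 0.
Discriminant is negative; roots r = -7 ± 10i (complex conjugate pair).
General solution uses e^(α x)(C₁ cos(β x) + C₂ sin(β x)): y = e^(-7x)(C₁cos(10x) + C₂sin(10x)).


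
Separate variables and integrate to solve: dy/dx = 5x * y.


Separate variables: dy/y = 5x dx.
Integrate: ln|y| = (5/2)x^2 + C₀.
Exponentiate: y = Ce^((5/2)x^2).


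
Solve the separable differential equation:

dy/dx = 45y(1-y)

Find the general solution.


Separate: dy/[y(1-y)] = 45 dx.
Partial fractions: 1/[y(1-y)] = 1/y + 1/(1-y).
Integrate: ln|y/(1-y)| = 45x + C₀.
Solve for y: y = 1/(1 + Ce^(-45x)).


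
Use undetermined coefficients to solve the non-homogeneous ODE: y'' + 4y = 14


Homogeneous part: r² + 4 = 0 ⇒ r = ±2i, so y_h = C₁cos(2x) + C₂sin(2x).
Try constant y_p = A; plug in: 4A = 14 ⇒ A = 7/2.
General solution: y = C₁cos(2x) + C₂sin(2x) + 7/2.


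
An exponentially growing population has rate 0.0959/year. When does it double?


Exponential growth: P(t) = P₀ e^(0.0959t). Set P(t)/P₀ = 2: e^(0.0959t) = 2.
Solve: t = ln(2)/0.0959 ≈ 7.23 years.


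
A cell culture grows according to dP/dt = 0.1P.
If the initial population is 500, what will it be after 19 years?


The ODE dP/dt = 0.1P has solution P(t) = P(0)e^(0.1t).
Substitute P(0) = 500 and t = 19: P(19) = 500 e^(1.90) ≈ 3343.


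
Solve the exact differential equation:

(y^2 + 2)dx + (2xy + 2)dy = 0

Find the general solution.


Check exactness: ∂M/∂y = 2y and ∂N/∂x = 2y; equal, so the equation is exact.
Integrate M with respect to x (treating y as constant): ∫M dx = xy^2 + 2x + h(y).
Differentiate w.r.t. y and set equal to N: the x-dependent terms already match, leaving h'(y) = 2. Integrate: h(y) = 2y.
So F(x,y) = xy^2 + 2x + 2y.
General solution: xy^2 + 2x + 2y = C.


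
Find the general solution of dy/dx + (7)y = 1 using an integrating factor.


P(x) = 7, Q(x) = 1; integrating factor μ = e^(7x).
(μ y)' = e^(7x) ⇒ μ y = (1/7)e^(7x) + C.
Divide by μ: y = 1/7 + Ce^(-7x).


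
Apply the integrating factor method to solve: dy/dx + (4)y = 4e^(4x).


P(x) = 4 ⇒ μ = e^(4x).
(μ y)' = 4e^(8x) ⇒ μ y = (4/8)e^(8x) + C.
Divide by μ: y = (1/2)e^(4x) + Ce^(-4x).


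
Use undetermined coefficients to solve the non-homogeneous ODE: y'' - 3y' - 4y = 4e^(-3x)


Characteristic roots of r² - 3r - 4 = 0 are 4, -1.
y_h = C₁e^(4x) + C₂e^(-x).
Forcing exponent -3 is not a characteristic root; try y_p = Ae^(-3x).
Substitute: A·(9 + (-3)·-3 + (-4)) = A·14 = 4, so A = 2/7.
General solution: y = C₁e^(4x) + C₂e^(-x) + (2/7)e^(-3x).


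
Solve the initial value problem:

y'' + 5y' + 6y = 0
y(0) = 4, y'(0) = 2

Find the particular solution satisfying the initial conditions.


Characteristic roots of r² + 5r + 6 = 0 are -2, -3.
General solution y = c₁ e^(-2x) + c₂ e^(-3x).
Apply y(0) = 4: c₁ + c₂ = 4. Apply y'(0) = 2: -2 c₁ - 3 c₂ = 2.
Solve: c₁ = 14, c₂ = -10.
Particular solution: y = 14e^(-2x) - 10e^(-3x).


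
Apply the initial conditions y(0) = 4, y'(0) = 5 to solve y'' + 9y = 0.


Characteristic roots of r² + 9 = 0 are ±3i, so y = C₁cos(3x) + C₂sin(3x).
Apply y(0) = 4: C₁ = 4. Differentiate and apply y'(0) = 5: 3·C₂ = 5, so C₂ = 5/3.
Particular solution: y = 4cos(3x) + (5/3)sin(3x).


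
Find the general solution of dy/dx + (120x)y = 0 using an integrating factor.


P(x) = 120x ⇒ μ = e^(60x²).
Q(x) = 0 so μ y is constant: y = Ce^(-60x²).


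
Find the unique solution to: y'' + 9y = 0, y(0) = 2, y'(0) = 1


Characteristic roots of r² + 9 = 0 are ±3i, so y = C₁cos(3x) + C₂sin(3x).
Apply y(0) = 2: C₁ = 2. Differentiate and apply y'(0) = 1: 3·C₂ = 1, so C₂ = 1/3.
Particular solution: y = 2cos(3x) + (1/3)sin(3x).


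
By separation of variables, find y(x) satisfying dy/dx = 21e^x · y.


Separate variables: dy/y = 21e^x dx.
Integrate: ln|y| = 21e^x + C₀.
Exponentiate: y = Ce^(21e^x).


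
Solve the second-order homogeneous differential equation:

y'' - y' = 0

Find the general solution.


Characteristic equation: r² - r = 0.
Factor: (r - 0)(r - 1) = 0 ⇒ r = 0, 1 (distinct real).
General solution: y = C₁ + C₂e^(x).


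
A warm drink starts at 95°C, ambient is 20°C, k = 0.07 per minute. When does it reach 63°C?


From T(t) = T_a + (T₀ - T_a)e^(-kt), set T(t) = 63:
(63 - 20) / (95 - 20) = e^(-0.07t), so t = -ln(0.573)/0.07 ≈ 7.9 minutes.


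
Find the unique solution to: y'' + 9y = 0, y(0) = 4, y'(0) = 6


Characteristic roots of r² + 9 = 0 are ±3i, so y = C₁cos(3x) + C₂sin(3x).
Apply y(0) = 4: C₁ = 4. Differentiate and apply y'(0) = 6: 3·C₂ = 6, so C₂ = 2.
Particular solution: y = 4cos(3x) + 2sin(3x).


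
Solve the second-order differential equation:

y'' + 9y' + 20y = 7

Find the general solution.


Characteristic roots of r² + 9r + 20 = 0 are -5, -4.
y_h = C₁e^(-5x) + C₂e^(-4x).
Constant forcing; try y_p = A. Then 20A = 7 ⇒ A = 7/20.
General solution: y = C₁e^(-5x) + C₂e^(-4x) + 7/20.


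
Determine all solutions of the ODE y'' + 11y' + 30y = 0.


Characteristic equation: r² + 11r + 30 = 0.
Factor: (r + 6)(r + 5) = 0 ⇒ r = -6, -5 (distinct real).
General solution: y = C₁e^(-6x) + C₂e^(-5x).


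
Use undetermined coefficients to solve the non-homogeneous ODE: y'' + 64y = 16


Homogeneous part: r² + 64 = 0 ⇒ r = ±8i, so y_h = C₁cos(8x) + C₂sin(8x).
Try constant y_p = A; plug in: 64A = 16 ⇒ A = 1/4.
General solution: y = C₁cos(8x) + C₂sin(8x) + 1/4.


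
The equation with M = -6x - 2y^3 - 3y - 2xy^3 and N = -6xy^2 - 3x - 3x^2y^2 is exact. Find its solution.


Check exactness: ∂M/∂y = -6y^2 - 3 - 6xy^2 and ∂N/∂x = -6y^2 - 3 - 6xy^2; equal, so the equation is exact.
Integrate M with respect to x (treating y as constant): ∫M dx = -3x^2 - 2xy^3 - 3xy - x^2y^3 + h(y).
Differentiate w.r.t. y and set equal to N: all terms match, so h'(y) = 0 and h is a constant absorbed into C.
General solution: -3x^2 - 2xy^3 - 3xy - x^2y^3 = C.


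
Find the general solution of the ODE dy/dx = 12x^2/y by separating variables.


Separate variables: y dy = 12x^2 dx.
Integrate both sides: y²/2 = 4x^3 + C₀.
Multiply by 2: y² = 8x^3 + C.


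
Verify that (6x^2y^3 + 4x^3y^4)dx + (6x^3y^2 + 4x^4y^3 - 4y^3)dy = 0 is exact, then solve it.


Check exactness: ∂M/∂y = 18x^2y^2 + 16x^3y^3 and ∂N/∂x = 18x^2y^2 + 16x^3y^3; equal, so the equation is exact.
Integrate M with respect to x (treating y as constant): ∫M dx = 2x^3y^3 + x^4y^4 + h(y).
Differentiate w.r.t. y and set equal to N: the x-dependent terms already match, leaving h'(y) = -4y^3. Integrate: h(y) = -y^4.
So F(x,y) = 2x^3y^3 + x^4y^4 - y^4.
General solution: 2x^3y^3 + x^4y^4 - y^4 = C.


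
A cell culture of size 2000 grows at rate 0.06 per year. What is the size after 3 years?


The ODE dP/dt = 0.06P has solution P(t) = P(0)e^(0.06t).
Substitute P(0) = 2000 and t = 3: P(3) = 2000 e^(0.18) ≈ 2394.


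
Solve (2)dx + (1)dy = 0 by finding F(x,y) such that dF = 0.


Check exactness: ∂M/∂y = 0 and ∂N/∂x = 0; equal, so the equation is exact.
Integrate M with respect to x (treating y as constant): ∫M dx = 2x + h(y).
Differentiate w.r.t. y and set equal to N: the x-dependent terms already match, leaving h'(y) = 1. Integrate: h(y) = y.
So F(x,y) = y + 2x.
General solution: y + 2x = C.


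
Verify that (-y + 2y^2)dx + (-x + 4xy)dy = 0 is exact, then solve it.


Check exactness: ∂M/∂y = -1 + 4y and ∂N/∂x = -1 + 4y; equal, so the equation is exact.
Integrate M with respect to x (treating y as constant): ∫M dx = -xy + 2xy^2 + h(y).
Differentiate w.r.t. y and set equal to N: all terms match, so h'(y) = 0 and h is a constant absorbed into C.
General solution: -xy + 2xy^2 = C.


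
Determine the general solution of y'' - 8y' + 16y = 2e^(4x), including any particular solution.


Characteristic polynomial (r - 4)² = 0; repeated root r = 4.
y_h = (C₁ + C₂x)e^(4x). Forcing matches the repeated root (resonance), so try y_p = Ax² e^(4x).
Substitute and solve for A: 2A = 2, so A = 1.
General solution: y = (C₁ + C₂x + x²)e^(4x).


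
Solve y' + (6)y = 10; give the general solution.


P(x) = 6, Q(x) = 10; integrating factor μ = e^(6x).
(μ y)' = 10e^(6x) ⇒ μ y = (5/3)e^(6x) + C.
Divide by μ: y = 5/3 + Ce^(-6x).


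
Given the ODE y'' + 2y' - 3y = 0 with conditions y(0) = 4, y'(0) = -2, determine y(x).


Characteristic roots of r² + 2r - 3 = 0 are 1, -3.
General solution y = c₁ e^(x) + c₂ e^(-3x).
Apply y(0) = 4: c₁ + c₂ = 4. Apply y'(0) = -2: 1 c₁ - 3 c₂ = -2.
Solve: c₁ = 5/2, c₂ = 3/2.
Particular solution: y = (5/2)e^(x) + (3/2)e^(-3x).


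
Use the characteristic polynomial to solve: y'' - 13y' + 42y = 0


Characteristic equation: r² - 13r + 42 = 0.
Factor: (r - 6)(r - 7) = 0 ⇒ r = 6, 7 (distinct real).
General solution: y = C₁e^(6x) + C₂e^(7x).


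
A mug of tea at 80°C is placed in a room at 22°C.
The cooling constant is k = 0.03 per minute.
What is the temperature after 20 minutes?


Newton's law: dT/dt = -k(T - T_a) has solution T(t) = T_a + (T₀ - T_a)e^(-kt).
Plug in T_a = 22, T₀ = 80, k = 0.03, t = 20: T(20) = 22 + (58)e^(-0.60) ≈ 53.8°C.


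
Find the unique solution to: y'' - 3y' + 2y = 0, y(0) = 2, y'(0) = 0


Characteristic roots of r² - 3r + 2 = 0 are 2, 1.
General solution y = c₁ e^(2x) + c₂ e^(x).
Apply y(0) = 2: c₁ + c₂ = 2. Apply y'(0) = 0: 2 c₁ + 1 c₂ = 0.
Solve: c₁ = -2, c₂ = 4.
Particular solution: y = -2e^(2x) + 4e^(x).


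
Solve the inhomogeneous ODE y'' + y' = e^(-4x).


Characteristic roots of r² + r = 0 are -1, 0.
y_h = C₁e^(-x) + C₂.
Forcing exponent -4 is not a characteristic root; try y_p = Ae^(-4x).
Substitute: A·(16 + (1)·-4 + (0)) = A·12 = 1, so A = 1/12.
General solution: y = C₁e^(-x) + C₂ + (1/12)e^(-4x).


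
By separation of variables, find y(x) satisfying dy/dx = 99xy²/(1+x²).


Separate: dy/y² = 99x/(1+x²) dx.
Integrate LHS: ∫ dy/y² = -1/y.
Integrate RHS via u = 1+x²: (99/2)ln(1+x²) + C.
Result: -1/y = (99/2)ln(1+x²) + C.


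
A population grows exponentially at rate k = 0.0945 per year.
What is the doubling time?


Exponential growth: P(t) = P₀ e^(0.0945t). Set P(t)/P₀ = 2: e^(0.0945t) = 2.
Solve: t = ln(2)/0.0945 ≈ 7.33 years.


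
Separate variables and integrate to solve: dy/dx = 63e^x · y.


Separate variables: dy/y = 63e^x dx.
Integrate: ln|y| = 63e^x + C₀.
Exponentiate: y = Ce^(63e^x).


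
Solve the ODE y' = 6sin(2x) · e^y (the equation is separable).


Separate: e^(-y) dy = 6sin(2x) dx.
Integrate: -e^(-y) = -3cos(2x) + C₀.
Rearrange: e^(-y) = 3cos(2x) + C.


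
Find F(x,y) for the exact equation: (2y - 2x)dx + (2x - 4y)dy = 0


Check exactness: ∂M/∂y = 2 and ∂N/∂x = 2; equal, so the equation is exact.
Integrate M with respect to x (treating y as constant): ∫M dx = 2xy - x^2 + h(y).
Differentiate w.r.t. y and set equal to N: the x-dependent terms already match, leaving h'(y) = -4y. Integrate: h(y) = -2y^2.
So F(x,y) = 2xy - 2y^2 - x^2.
General solution: 2xy - 2y^2 - x^2 = C.


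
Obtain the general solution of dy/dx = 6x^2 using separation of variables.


Integrate both sides with respect to x: y = ∫ 6x^2 dx = 2x^3 + C.


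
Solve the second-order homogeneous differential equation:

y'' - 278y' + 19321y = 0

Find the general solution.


Characteristic equation: r² - 278r + 19321 = 0, i.e. (r - 139)² = 0.
Repeated root r = 139; include an x factor for the second linearly independent solution.
General solution: y = (C₁ + C₂x)e^(139x).


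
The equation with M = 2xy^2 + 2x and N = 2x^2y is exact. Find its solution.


Check exactness: ∂M/∂y = 4xy and ∂N/∂x = 4xy; equal, so the equation is exact.
Integrate M with respect to x (treating y as constant): ∫M dx = x^2y^2 + x^2 + h(y).
Differentiate w.r.t. y and set equal to N: all terms match, so h'(y) = 0 and h is a constant absorbed into C.
General solution: x^2y^2 + x^2 = C.


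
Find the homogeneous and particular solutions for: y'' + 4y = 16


Homogeneous part: r² + 4 = 0 ⇒ r = ±2i, so y_h = C₁cos(2x) + C₂sin(2x).
Try constant y_p = A; plug in: 4A = 16 ⇒ A = 4.
General solution: y = C₁cos(2x) + C₂sin(2x) + 4.


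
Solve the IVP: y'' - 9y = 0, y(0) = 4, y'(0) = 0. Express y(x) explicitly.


Characteristic roots of r² - 9 = 0 are 3, -3.
General solution y = c₁ e^(3x) + c₂ e^(-3x).
Apply y(0) = 4: c₁ + c₂ = 4. Apply y'(0) = 0: 3 c₁ - 3 c₂ = 0.
Solve: c₁ = 2, c₂ = 2.
Particular solution: y = 2e^(3x) + 2e^(-3x).


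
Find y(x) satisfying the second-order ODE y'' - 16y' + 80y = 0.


Characteristic equation: r² - 16r + 80 = 0.
Discriminant is negative; roots r = 8 ± 4i (complex conjugate pair).
General solution uses e^(α x)(C₁ cos(β x) + C₂ sin(β x)): y = e^(8x)(C₁cos(4x) + C₂sin(4x)).


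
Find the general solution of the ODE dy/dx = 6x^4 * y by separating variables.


Separate variables: dy/y = 6x^4 dx.
Integrate: ln|y| = (6/5)x^5 + C₀.
Exponentiate: y = Ce^((6/5)x^5).


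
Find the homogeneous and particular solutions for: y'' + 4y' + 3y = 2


Characteristic roots of r² + 4r + 3 = 0 are -1, -3.
y_h = C₁e^(-x) + C₂e^(-3x).
Constant forcing; try y_p = A. Then 3A = 2 ⇒ A = 2/3.
General solution: y = C₁e^(-x) + C₂e^(-3x) + 2/3.


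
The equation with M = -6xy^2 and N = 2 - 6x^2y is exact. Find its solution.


Check exactness: ∂M/∂y = -12xy and ∂N/∂x = -12xy; equal, so the equation is exact.
Integrate M with respect to x (treating y as constant): ∫M dx = -3x^2y^2 + h(y).
Differentiate w.r.t. y and set equal to N: the x-dependent terms already match, leaving h'(y) = 2. Integrate: h(y) = 2y.
So F(x,y) = 2y - 3x^2y^2.
General solution: 2y - 3x^2y^2 = C.


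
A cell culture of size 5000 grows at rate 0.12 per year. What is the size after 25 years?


The ODE dP/dt = 0.12P has solution P(t) = P(0)e^(0.12t).
Substitute P(0) = 5000 and t = 25: P(25) = 5000 e^(3.00) ≈ 100428.


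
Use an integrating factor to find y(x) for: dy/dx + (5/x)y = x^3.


P(x) = 5/x ⇒ μ = x^5.
(x^5 y)' = x^8 ⇒ x^5 y = x^9/(9) + C.
Solve for y: y = (1/9)x^4 + C/x^5.


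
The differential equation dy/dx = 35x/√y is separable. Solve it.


Separate: √y dy = 35x dx.
Integrate: (2/3)y^(3/2) = (35/2)x² + C.


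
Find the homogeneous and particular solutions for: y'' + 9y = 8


Homogeneous part: r² + 9 = 0 ⇒ r = ±3i, so y_h = C₁cos(3x) + C₂sin(3x).
Try constant y_p = A; plug in: 9A = 8 ⇒ A = 8/9.
General solution: y = C₁cos(3x) + C₂sin(3x) + 8/9.


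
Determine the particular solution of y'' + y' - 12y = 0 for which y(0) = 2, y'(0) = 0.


Characteristic roots of r² + r - 12 = 0 are -4, 3.
General solution y = c₁ e^(-4x) + c₂ e^(3x).
Apply y(0) = 2: c₁ + c₂ = 2. Apply y'(0) = 0: -4 c₁ + 3 c₂ = 0.
Solve: c₁ = 6/7, c₂ = 8/7.
Particular solution: y = (6/7)e^(-4x) + (8/7)e^(3x).


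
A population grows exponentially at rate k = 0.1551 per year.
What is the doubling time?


Exponential growth: P(t) = P₀ e^(0.1551t). Set P(t)/P₀ = 2: e^(0.1551t) = 2.
Solve: t = ln(2)/0.1551 ≈ 4.47 years.


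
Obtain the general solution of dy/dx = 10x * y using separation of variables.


Separate variables: dy/y = 10x dx.
Integrate: ln|y| = 5x^2 + C₀.
Exponentiate: y = Ce^(5x^2).


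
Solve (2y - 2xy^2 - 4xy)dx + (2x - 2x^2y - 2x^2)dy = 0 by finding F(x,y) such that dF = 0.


Check exactness: ∂M/∂y = 2 - 4xy - 4x and ∂N/∂x = 2 - 4xy - 4x; equal, so the equation is exact.
Integrate M with respect to x (treating y as constant): ∫M dx = 2xy - x^2y^2 - 2x^2y + h(y).
Differentiate w.r.t. y and set equal to N: all terms match, so h'(y) = 0 and h is a constant absorbed into C.
General solution: 2xy - x^2y^2 - 2x^2y = C.


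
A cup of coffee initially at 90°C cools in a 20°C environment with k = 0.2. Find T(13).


Newton's law: dT/dt = -k(T - T_a) has solution T(t) = T_a + (T₀ - T_a)e^(-kt).
Plug in T_a = 20, T₀ = 90, k = 0.2, t = 13: T(13) = 20 + (70)e^(-2.60) ≈ 25.2°C.


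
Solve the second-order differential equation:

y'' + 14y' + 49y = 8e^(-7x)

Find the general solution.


Characteristic polynomial (r + 7)² = 0; repeated root r = -7.
y_h = (C₁ + C₂x)e^(-7x). Forcing matches the repeated root (resonance), so try y_p = Ax² e^(-7x).
Substitute and solve for A: 2A = 8, so A = 4.
General solution: y = (C₁ + C₂x + 4x²)e^(-7x).


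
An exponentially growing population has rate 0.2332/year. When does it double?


Exponential growth: P(t) = P₀ e^(0.2332t). Set P(t)/P₀ = 2: e^(0.2332t) = 2.
Solve: t = ln(2)/0.2332 ≈ 2.97 years.


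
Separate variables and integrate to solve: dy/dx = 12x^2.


Integrate both sides with respect to x: y = ∫ 12x^2 dx = 4x^3 + C.


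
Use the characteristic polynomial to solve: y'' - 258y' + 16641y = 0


Characteristic equation: r² - 258r + 16641 = 0, i.e. (r - 129)² = 0.
Repeated root r = 129; include an x factor for the second linearly independent solution.
General solution: y = (C₁ + C₂x)e^(129x).


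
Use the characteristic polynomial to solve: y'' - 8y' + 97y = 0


Characteristic equation: r² - 8r + 97 = 0.
Discriminant is negative; roots r = 4 ± 9i (complex conjugate pair).
General solution uses e^(α x)(C₁ cos(β x) + C₂ sin(β x)): y = e^(4x)(C₁cos(9x) + C₂sin(9x)).


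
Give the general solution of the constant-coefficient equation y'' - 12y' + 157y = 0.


Characteristic equation: r² - 12r + 157 = 0.
Discriminant is negative; roots r = 6 ± 11i (complex conjugate pair).
General solution uses e^(α x)(C₁ cos(β x) + C₂ sin(β x)): y = e^(6x)(C₁cos(11x) + C₂sin(11x)).


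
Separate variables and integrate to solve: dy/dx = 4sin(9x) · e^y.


Separate: e^(-y) dy = 4sin(9x) dx.
Integrate: -e^(-y) = -(4/9)cos(9x) + C₀.
Rearrange: e^(-y) = (4/9)cos(9x) + C.


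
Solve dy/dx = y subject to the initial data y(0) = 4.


General solution of y' = y is y = Ce^(x).
Apply y(0) = 4: C = 4.
Particular solution: y = 4e^(x).


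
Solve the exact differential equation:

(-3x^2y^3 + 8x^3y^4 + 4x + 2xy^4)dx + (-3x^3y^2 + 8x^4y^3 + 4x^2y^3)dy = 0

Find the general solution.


Check exactness: ∂M/∂y = -9x^2y^2 + 32x^3y^3 + 8xy^3 and ∂N/∂x = -9x^2y^2 + 32x^3y^3 + 8xy^3; equal, so the equation is exact.
Integrate M with respect to x (treating y as constant): ∫M dx = -x^3y^3 + 2x^4y^4 + 2x^2 + x^2y^4 + h(y).
Differentiate w.r.t. y and set equal to N: all terms match, so h'(y) = 0 and h is a constant absorbed into C.
General solution: -x^3y^3 + 2x^4y^4 + 2x^2 + x^2y^4 = C.


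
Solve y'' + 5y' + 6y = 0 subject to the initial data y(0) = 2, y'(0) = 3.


Characteristic roots of r² + 5r + 6 = 0 are -3, -2.
General solution y = c₁ e^(-3x) + c₂ e^(-2x).
Apply y(0) = 2: c₁ + c₂ = 2. Apply y'(0) = 3: -3 c₁ - 2 c₂ = 3.
Solve: c₁ = -7, c₂ = 9.
Particular solution: y = -7e^(-3x) + 9e^(-2x).


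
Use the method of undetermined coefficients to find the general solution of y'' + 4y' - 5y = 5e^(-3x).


Characteristic roots of r² + 4r - 5 = 0 are 1, -5.
y_h = C₁e^(x) + C₂e^(-5x).
Forcing exponent -3 is not a characteristic root; try y_p = Ae^(-3x).
Substitute: A·(9 + (4)·-3 + (-5)) = A·-8 = 5, so A = -5/8.
General solution: y = C₁e^(x) + C₂e^(-5x) - (5/8)e^(-3x).


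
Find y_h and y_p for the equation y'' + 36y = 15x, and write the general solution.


Homogeneous: r² + 36 = 0 ⇒ r = ±6i, y_h = C₁cos(6x) + C₂sin(6x).
Polynomial forcing; try y_p = Ax + B. Then y_p'' + 36 y_p = 36(Ax + B) = 15x, so B = 0 and A = 5/12.
General solution: y = C₁cos(6x) + C₂sin(6x) + (5/12)x.


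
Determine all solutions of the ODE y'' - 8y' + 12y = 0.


Characteristic equation: r² - 8r + 12 = 0.
Factor: (r - 2)(r - 6) = 0 ⇒ r = 2, 6 (distinct real).
General solution: y = C₁e^(2x) + C₂e^(6x).


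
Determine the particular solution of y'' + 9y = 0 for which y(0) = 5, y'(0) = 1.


Characteristic roots of r² + 9 = 0 are ±3i, so y = C₁cos(3x) + C₂sin(3x).
Apply y(0) = 5: C₁ = 5. Differentiate and apply y'(0) = 1: 3·C₂ = 1, so C₂ = 1/3.
Particular solution: y = 5cos(3x) + (1/3)sin(3x).


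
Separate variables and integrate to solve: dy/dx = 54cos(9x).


g(y) = 1, so integrate directly: y = ∫ 54cos(9x) dx = 6sin(9x) + C.


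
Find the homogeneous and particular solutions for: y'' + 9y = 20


Homogeneous part: r² + 9 = 0 ⇒ r = ±3i, so y_h = C₁cos(3x) + C₂sin(3x).
Try constant y_p = A; plug in: 9A = 20 ⇒ A = 20/9.
General solution: y = C₁cos(3x) + C₂sin(3x) + 20/9.


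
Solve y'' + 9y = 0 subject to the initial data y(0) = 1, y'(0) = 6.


Characteristic roots of r² + 9 = 0 are ±3i, so y = C₁cos(3x) + C₂sin(3x).
Apply y(0) = 1: C₁ = 1. Differentiate and apply y'(0) = 6: 3·C₂ = 6, so C₂ = 2.
Particular solution: y = cos(3x) + 2sin(3x).


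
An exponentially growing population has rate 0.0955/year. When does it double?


Exponential growth: P(t) = P₀ e^(0.0955t). Set P(t)/P₀ = 2: e^(0.0955t) = 2.
Solve: t = ln(2)/0.0955 ≈ 7.26 years.


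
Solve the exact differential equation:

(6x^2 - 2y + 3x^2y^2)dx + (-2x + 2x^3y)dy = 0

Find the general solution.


Check exactness: ∂M/∂y = -2 + 6x^2y and ∂N/∂x = -2 + 6x^2y; equal, so the equation is exact.
Integrate M with respect to x (treating y as constant): ∫M dx = 2x^3 - 2xy + x^3y^2 + h(y).
Differentiate w.r.t. y and set equal to N: all terms match, so h'(y) = 0 and h is a constant absorbed into C.
General solution: 2x^3 - 2xy + x^3y^2 = C.


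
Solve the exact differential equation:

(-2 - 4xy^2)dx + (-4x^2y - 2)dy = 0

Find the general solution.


Check exactness: ∂M/∂y = -8xy and ∂N/∂x = -8xy; equal, so the equation is exact.
Integrate M with respect to x (treating y as constant): ∫M dx = -2x - 2x^2y^2 + h(y).
Differentiate w.r.t. y and set equal to N: the x-dependent terms already match, leaving h'(y) = -2. Integrate: h(y) = -2y.
So F(x,y) = -2x - 2x^2y^2 - 2y.
General solution: -2x - 2x^2y^2 - 2y = C.


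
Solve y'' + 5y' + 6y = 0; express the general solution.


Characteristic equation: r² + 5r + 6 = 0.
Factor: (r + 2)(r + 3) = 0 ⇒ r = -2, -3 (distinct real).
General solution: y = C₁e^(-2x) + C₂e^(-3x).


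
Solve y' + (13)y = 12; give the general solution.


P(x) = 13, Q(x) = 12; integrating factor μ = e^(13x).
(μ y)' = 12e^(13x) ⇒ μ y = (12/13)e^(13x) + C.
Divide by μ: y = 12/13 + Ce^(-13x).


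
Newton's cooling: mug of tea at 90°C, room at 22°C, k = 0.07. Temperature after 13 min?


Newton's law: dT/dt = -k(T - T_a) has solution T(t) = T_a + (T₀ - T_a)e^(-kt).
Plug in T_a = 22, T₀ = 90, k = 0.07, t = 13: T(13) = 22 + (68)e^(-0.91) ≈ 49.4°C.


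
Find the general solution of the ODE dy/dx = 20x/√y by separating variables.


Separate: √y dy = 20x dx.
Integrate: (2/3)y^(3/2) = 10x² + C.


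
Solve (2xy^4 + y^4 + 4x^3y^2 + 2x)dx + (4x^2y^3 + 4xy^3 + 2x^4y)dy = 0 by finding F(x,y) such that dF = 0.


Check exactness: ∂M/∂y = 8xy^3 + 4y^3 + 8x^3y and ∂N/∂x = 8xy^3 + 4y^3 + 8x^3y; equal, so the equation is exact.
Integrate M with respect to x (treating y as constant): ∫M dx = x^2y^4 + xy^4 + x^4y^2 + x^2 + h(y).
Differentiate w.r.t. y and set equal to N: all terms match, so h'(y) = 0 and h is a constant absorbed into C.
General solution: x^2y^4 + xy^4 + x^4y^2 + x^2 = C.


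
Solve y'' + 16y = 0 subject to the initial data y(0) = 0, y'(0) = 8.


Characteristic roots of r² + 16 = 0 are ±4i, so y = C₁cos(4x) + C₂sin(4x).
Apply y(0) = 0: C₁ = 0. Differentiate and apply y'(0) = 8: 4·C₂ = 8, so C₂ = 2.
Particular solution: y = 2sin(4x).


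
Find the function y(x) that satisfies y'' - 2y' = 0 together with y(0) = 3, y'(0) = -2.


Characteristic roots of r² - 2r = 0 are 2, 0.
General solution y = c₁ e^(2x) + c₂.
Apply y(0) = 3: c₁ + c₂ = 3. Apply y'(0) = -2: 2 c₁ + 0 c₂ = -2.
Solve: c₁ = -1, c₂ = 4.
Particular solution: y = -e^(2x) + 4.


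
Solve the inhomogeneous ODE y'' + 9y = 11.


Homogeneous part: r² + 9 = 0 ⇒ r = ±3i, so y_h = C₁cos(3x) + C₂sin(3x).
Try constant y_p = A; plug in: 9A = 11 ⇒ A = 11/9.
General solution: y = C₁cos(3x) + C₂sin(3x) + 11/9.


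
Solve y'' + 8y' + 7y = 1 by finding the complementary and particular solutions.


Characteristic roots of r² + 8r + 7 = 0 are -1, -7.
y_h = C₁e^(-x) + C₂e^(-7x).
Constant forcing; try y_p = A. Then 7A = 1 ⇒ A = 1/7.
General solution: y = C₁e^(-x) + C₂e^(-7x) + 1/7.


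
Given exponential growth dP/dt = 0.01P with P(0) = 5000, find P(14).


The ODE dP/dt = 0.01P has solution P(t) = P(0)e^(0.01t).
Substitute P(0) = 5000 and t = 14: P(14) = 5000 e^(0.14) ≈ 5751.


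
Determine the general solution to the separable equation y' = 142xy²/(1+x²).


Separate: dy/y² = 142x/(1+x²) dx.
Integrate LHS: ∫ dy/y² = -1/y.
Integrate RHS via u = 1+x²: 71ln(1+x²) + C.
Result: -1/y = 71ln(1+x²) + C.


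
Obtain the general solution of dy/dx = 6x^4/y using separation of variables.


Separate variables: y dy = 6x^4 dx.
Integrate both sides: y²/2 = (6/5)x^5 + C₀.
Multiply by 2: y² = (12/5)x^5 + C.


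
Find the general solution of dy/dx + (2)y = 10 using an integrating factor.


P(x) = 2, Q(x) = 10; integrating factor μ = e^(2x).
(μ y)' = 10e^(2x) ⇒ μ y = 5e^(2x) + C.
Divide by μ: y = 5 + Ce^(-2x).


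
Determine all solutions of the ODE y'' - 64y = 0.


Characteristic equation: r² - 64 = 0.
Factor: (r + 8)(r - 8) = 0 ⇒ r = -8, 8 (distinct real).
General solution: y = C₁e^(-8x) + C₂e^(8x).


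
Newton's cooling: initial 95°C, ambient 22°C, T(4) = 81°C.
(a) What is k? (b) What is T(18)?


Newton's law: T(t) = T_a + (T₀ - T_a)e^(-kt).
(a) Use T(4) = 81: (81 - 22)/(95 - 22) = e^(-k·4), so k = -ln(0.808)/4 ≈ 0.0532.
(b) Apply k to t = 18: T(18) = 22 + (73)e^(-0.958) ≈ 50.0°C.


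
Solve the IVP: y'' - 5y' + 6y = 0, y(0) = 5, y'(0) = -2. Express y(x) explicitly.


Characteristic roots of r² - 5r + 6 = 0 are 3, 2.
General solution y = c₁ e^(3x) + c₂ e^(2x).
Apply y(0) = 5: c₁ + c₂ = 5. Apply y'(0) = -2: 3 c₁ + 2 c₂ = -2.
Solve: c₁ = -12, c₂ = 17.
Particular solution: y = -12e^(3x) + 17e^(2x).


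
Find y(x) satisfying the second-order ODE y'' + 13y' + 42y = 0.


Characteristic equation: r² + 13r + 42 = 0.
Factor: (r + 6)(r + 7) = 0 ⇒ r = -6, -7 (distinct real).
General solution: y = C₁e^(-6x) + C₂e^(-7x).


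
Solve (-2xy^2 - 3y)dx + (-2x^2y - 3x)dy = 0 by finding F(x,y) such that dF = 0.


Check exactness: ∂M/∂y = -4xy - 3 and ∂N/∂x = -4xy - 3; equal, so the equation is exact.
Integrate M with respect to x (treating y as constant): ∫M dx = -x^2y^2 - 3xy + h(y).
Differentiate w.r.t. y and set equal to N: all terms match, so h'(y) = 0 and h is a constant absorbed into C.
General solution: -x^2y^2 - 3xy = C.


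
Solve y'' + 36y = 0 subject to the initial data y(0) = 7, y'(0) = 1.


Characteristic roots of r² + 36 = 0 are ±6i, so y = C₁cos(6x) + C₂sin(6x).
Apply y(0) = 7: C₁ = 7. Differentiate and apply y'(0) = 1: 6·C₂ = 1, so C₂ = 1/6.
Particular solution: y = 7cos(6x) + (1/6)sin(6x).


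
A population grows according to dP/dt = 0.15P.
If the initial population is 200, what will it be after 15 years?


The ODE dP/dt = 0.15P has solution P(t) = P(0)e^(0.15t).
Substitute P(0) = 200 and t = 15: P(15) = 200 e^(2.25) ≈ 1898.


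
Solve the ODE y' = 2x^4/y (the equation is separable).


Separate variables: y dy = 2x^4 dx.
Integrate both sides: y²/2 = (2/5)x^5 + C₀.
Multiply by 2: y² = (4/5)x^5 + C.


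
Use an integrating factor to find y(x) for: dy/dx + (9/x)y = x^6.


P(x) = 9/x ⇒ μ = x^9.
(x^9 y)' = x^9·x^6 = x^15.
Integrate: x^9 y = x^16/(16) + C.
Solve for y: y = (1/16)x^7 + C/x^9.


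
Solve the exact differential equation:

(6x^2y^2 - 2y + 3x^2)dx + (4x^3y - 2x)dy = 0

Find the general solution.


Check exactness: ∂M/∂y = 12x^2y - 2 and ∂N/∂x = 12x^2y - 2; equal, so the equation is exact.
Integrate M with respect to x (treating y as constant): ∫M dx = 2x^3y^2 - 2xy + x^3 + h(y).
Differentiate w.r.t. y and set equal to N: all terms match, so h'(y) = 0 and h is a constant absorbed into C.
General solution: 2x^3y^2 - 2xy + x^3 = C.


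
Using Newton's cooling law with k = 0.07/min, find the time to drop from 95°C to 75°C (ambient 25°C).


From T(t) = T_a + (T₀ - T_a)e^(-kt), set T(t) = 75:
(75 - 25) / (95 - 25) = e^(-0.07t), so t = -ln(0.714)/0.07 ≈ 4.8 minutes.
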